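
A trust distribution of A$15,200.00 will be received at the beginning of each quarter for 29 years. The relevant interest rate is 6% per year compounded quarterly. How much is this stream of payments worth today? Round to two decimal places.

This is an annuity due: 116 payments of A$15,200.00 at the beginning of each quarter.
Periodic rate r = 0.06/4 per quarter; n is counted in quarters.
PV = PMT × [(1 − (1+r)^−n)/r] × (1+r) = 15,200 × [1 − (1+r)^−116] / r × (1+r) = A$845,657.01

A$845,657.01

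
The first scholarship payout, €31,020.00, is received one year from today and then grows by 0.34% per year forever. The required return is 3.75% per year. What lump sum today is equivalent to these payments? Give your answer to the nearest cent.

Periodic rate r = 0.0375 per year.
Growing perpetuity (Gordon): PV = PMT₁ / (r − g) = 31,020 / (r − 0.0034) = €909,677.42.

€909,677.42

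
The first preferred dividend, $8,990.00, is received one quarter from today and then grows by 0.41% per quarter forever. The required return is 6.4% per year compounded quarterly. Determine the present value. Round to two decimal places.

$755,462.18

Periodic rate r = 0.064/4 per quarter.
Growing perpetuity (Gordon): PV = PMT₁ / (r − g) = 8,990 / (r − 0.0041) = $755,462.18.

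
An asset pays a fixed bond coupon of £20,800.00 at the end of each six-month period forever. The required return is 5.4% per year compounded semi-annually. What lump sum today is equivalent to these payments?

Periodic rate r = 0.054/2 per half-year.
Level perpetuity: PV = PMT / r = 20,800 / (0.054/2) = £770,370.37.

£770,370.37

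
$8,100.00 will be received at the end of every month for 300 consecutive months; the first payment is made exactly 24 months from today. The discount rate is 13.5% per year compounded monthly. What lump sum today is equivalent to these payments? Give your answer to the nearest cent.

$537,245.10

Ordinary annuity of 300 payments, first payment at period 24.
Periodic rate r = 0.135/12 per month; n is counted in months.
The ordinary-annuity PV formula values the stream one period before the first payment (period 23); discount that back 23 periods:
PV₀ = 8,100 × [1 − (1+r)^−300] / r × (1+r)^−23 = $537,245.10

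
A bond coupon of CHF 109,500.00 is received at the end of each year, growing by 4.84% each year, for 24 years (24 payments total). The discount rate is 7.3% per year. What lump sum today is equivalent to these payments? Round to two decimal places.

CHF 1,900,081.35

Periodic rate r = 0.073 per year.
Growing ordinary annuity: PV = PMT₁ × [1 − ((1+g)/(1+r))^n] / (r − g) = 109,500 × [1 − ((1+0.0484)/(1+r))^24] / (r − 0.0484) = CHF 1,900,081.35.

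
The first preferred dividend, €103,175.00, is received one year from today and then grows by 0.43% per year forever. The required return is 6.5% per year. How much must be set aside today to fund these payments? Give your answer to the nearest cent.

€1,699,752.88

Periodic rate r = 0.065 per year.
Growing perpetuity (Gordon): PV = PMT₁ / (r − g) = 103,175 / (r − 0.0043) = €1,699,752.88.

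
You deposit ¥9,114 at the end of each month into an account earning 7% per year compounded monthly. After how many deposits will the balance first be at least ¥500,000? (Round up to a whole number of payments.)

48 payments

Periodic rate r = 0.07/12 per month; n is counted in months.
Ordinary annuity FV: 500,000 = 9,114 × [((1+r)^n − 1)/r].
(1+r)^n = 1 + 500,000 × r / 9,114, so n = ln(1 + 500,000·r/9,114) / ln(1+r) = 47.74.
Round up to a whole number of payments: n = 48.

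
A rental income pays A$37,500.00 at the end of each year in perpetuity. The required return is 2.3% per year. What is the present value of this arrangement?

A$1,630,434.78

Periodic rate r = 0.023 per year.
Level perpetuity: PV = PMT / r = 37,500 / (0.023) = A$1,630,434.78.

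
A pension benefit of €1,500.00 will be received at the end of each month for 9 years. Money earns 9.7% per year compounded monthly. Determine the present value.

This is an ordinary annuity: 108 payments of €1,500.00 at the end of each month.
Periodic rate r = 0.097/12 per month; n is counted in months.
PV = PMT × [(1 − (1+r)^−n)/r] = 1,500 × [1 − (1+r)^−108] / r = €107,783.81

€107,783.81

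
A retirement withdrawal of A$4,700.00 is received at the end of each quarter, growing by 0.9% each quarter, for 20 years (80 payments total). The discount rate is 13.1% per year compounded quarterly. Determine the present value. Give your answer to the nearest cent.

A$167,125.89

Periodic rate r = 0.131/4 per quarter; n is counted in quarters.
Growing ordinary annuity: PV = PMT₁ × [1 − ((1+g)/(1+r))^n] / (r − g) = 4,700 × [1 − ((1+0.009)/(1+r))^80] / (r − 0.009) = A$167,125.89.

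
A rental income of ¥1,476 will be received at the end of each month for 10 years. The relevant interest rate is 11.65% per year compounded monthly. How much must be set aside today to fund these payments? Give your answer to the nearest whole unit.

¥104,344

This is an ordinary annuity: 120 payments of ¥1,476 at the end of each month.
Periodic rate r = 0.1165/12 per month; n is counted in months.
PV = PMT × [(1 − (1+r)^−n)/r] = 1,476 × [1 − (1+r)^−120] / r = ¥104,344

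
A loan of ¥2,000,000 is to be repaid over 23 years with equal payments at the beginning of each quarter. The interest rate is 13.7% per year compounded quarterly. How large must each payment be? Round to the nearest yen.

¥69,362

Level annuity due; solve PV = PMT × [(1 − (1+r)^−n)/r] × (1+r) for PMT.
Periodic rate r = 0.137/4 per quarter; n is counted in quarters.
With n = 92: PMT = 2,000,000 / ([(1 − (1+r)^−n)/r] × (1+r)) = ¥69,362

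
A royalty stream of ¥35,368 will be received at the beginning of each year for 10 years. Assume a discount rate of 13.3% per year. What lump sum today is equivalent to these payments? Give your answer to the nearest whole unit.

This is an annuity due: 10 payments of ¥35,368 at the beginning of each year.
Periodic rate r = 0.133 per year.
PV = PMT × [(1 − (1+r)^−n)/r] × (1+r) = 35,368 × [1 − (1+r)^−10] / r × (1+r) = ¥214,858

¥214,858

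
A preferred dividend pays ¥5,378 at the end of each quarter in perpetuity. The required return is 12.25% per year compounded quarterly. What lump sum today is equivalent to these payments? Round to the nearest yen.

Periodic rate r = 0.1225/4 per quarter.
Level perpetuity: PV = PMT / r = 5,378 / (0.1225/4) = ¥175,608.

¥175,608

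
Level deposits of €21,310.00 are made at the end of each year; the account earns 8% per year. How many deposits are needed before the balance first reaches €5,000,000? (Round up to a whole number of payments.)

39 payments

Periodic rate r = 0.08 per year.
Ordinary annuity FV: 5,000,000 = 21,310 × [((1+r)^n − 1)/r].
(1+r)^n = 1 + 5,000,000 × r / 21,310, so n = ln(1 + 5,000,000·r/21,310) / ln(1+r) = 38.78.
Round up to a whole number of payments: n = 39.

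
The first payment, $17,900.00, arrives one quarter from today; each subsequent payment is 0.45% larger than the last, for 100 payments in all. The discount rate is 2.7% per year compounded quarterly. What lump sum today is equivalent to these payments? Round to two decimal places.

Periodic rate r = 0.027/4 per quarter; n is counted in quarters.
Growing ordinary annuity: PV = PMT₁ × [1 − ((1+g)/(1+r))^n] / (r − g) = 17,900 × [1 − ((1+0.0045)/(1+r))^100] / (r − 0.0045) = $1,594,915.89.

$1,594,915.89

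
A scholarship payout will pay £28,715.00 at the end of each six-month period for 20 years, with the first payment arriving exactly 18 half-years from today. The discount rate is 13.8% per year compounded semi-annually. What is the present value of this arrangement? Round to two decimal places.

Ordinary annuity of 40 payments, first payment at period 18.
Periodic rate r = 0.138/2 per half-year; n is counted in half-years.
The ordinary-annuity PV formula values the stream one period before the first payment (period 17); discount that back 17 periods:
PV₀ = 28,715 × [1 − (1+r)^−40] / r × (1+r)^−17 = £124,576.65

£124,576.65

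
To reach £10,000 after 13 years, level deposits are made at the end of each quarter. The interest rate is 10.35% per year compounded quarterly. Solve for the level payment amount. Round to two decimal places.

Level ordinary annuity; solve FV = PMT × [((1+r)^n − 1)/r] for PMT.
Periodic rate r = 0.1035/4 per quarter; n is counted in quarters.
With n = 52: PMT = 10,000 / ([((1+r)^n − 1)/r]) = £93.24

£93.24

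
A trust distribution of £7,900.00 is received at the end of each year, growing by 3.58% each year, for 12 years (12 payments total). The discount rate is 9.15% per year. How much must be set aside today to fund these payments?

Periodic rate r = 0.0915 per year.
Growing ordinary annuity: PV = PMT₁ × [1 − ((1+g)/(1+r))^n] / (r − g) = 7,900 × [1 − ((1+0.0358)/(1+r))^12] / (r − 0.0358) = £66,183.16.

£66,183.16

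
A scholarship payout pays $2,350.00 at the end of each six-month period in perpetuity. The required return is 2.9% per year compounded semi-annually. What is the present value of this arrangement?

$162,068.97

Periodic rate r = 0.029/2 per half-year.
Level perpetuity: PV = PMT / r = 2,350 / (0.029/2) = $162,068.97.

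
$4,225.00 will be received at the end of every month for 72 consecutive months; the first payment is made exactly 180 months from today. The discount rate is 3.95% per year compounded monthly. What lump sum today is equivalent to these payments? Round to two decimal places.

$150,178.91

Ordinary annuity of 72 payments, first payment at period 180.
Periodic rate r = 0.0395/12 per month; n is counted in months.
The ordinary-annuity PV formula values the stream one period before the first payment (period 179); discount that back 179 periods:
PV₀ = 4,225 × [1 − (1+r)^−72] / r × (1+r)^−179 = $150,178.91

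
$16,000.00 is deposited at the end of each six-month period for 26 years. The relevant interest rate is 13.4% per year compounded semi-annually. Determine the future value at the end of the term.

$6,720,965.67

This is an ordinary annuity: 52 deposits of $16,000.00 at the end of each six-month period.
Periodic rate r = 0.134/2 per half-year; n is counted in half-years.
FV = PMT × [((1+r)^n − 1)/r] = 16,000 × [(1+r)^52 − 1] / r = $6,720,965.67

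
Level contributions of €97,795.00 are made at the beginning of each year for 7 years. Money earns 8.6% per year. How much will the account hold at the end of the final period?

€965,226.69

This is an annuity due: 7 deposits of €97,795.00 at the beginning of each year.
Periodic rate r = 0.086 per year.
FV = PMT × [((1+r)^n − 1)/r] × (1+r) = 97,795 × [(1+r)^7 − 1] / r × (1+r) = €965,226.69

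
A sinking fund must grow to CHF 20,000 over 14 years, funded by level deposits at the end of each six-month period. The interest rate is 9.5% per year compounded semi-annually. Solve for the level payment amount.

CHF 356.20

Level ordinary annuity; solve FV = PMT × [((1+r)^n − 1)/r] for PMT.
Periodic rate r = 0.095/2 per half-year; n is counted in half-years.
With n = 28: PMT = 20,000 / ([((1+r)^n − 1)/r]) = CHF 356.20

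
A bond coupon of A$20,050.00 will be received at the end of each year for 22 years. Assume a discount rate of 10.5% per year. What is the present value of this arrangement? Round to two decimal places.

A$169,722.14

This is an ordinary annuity: 22 payments of A$20,050.00 at the end of each year.
Periodic rate r = 0.105 per year.
PV = PMT × [(1 − (1+r)^−n)/r] = 20,050 × [1 − (1+r)^−22] / r = A$169,722.14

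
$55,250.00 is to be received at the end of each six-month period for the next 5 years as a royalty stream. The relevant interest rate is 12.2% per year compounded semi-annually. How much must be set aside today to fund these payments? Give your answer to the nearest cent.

This is an ordinary annuity: 10 payments of $55,250.00 at the end of each six-month period.
Periodic rate r = 0.122/2 per half-year; n is counted in half-years.
PV = PMT × [(1 − (1+r)^−n)/r] = 55,250 × [1 − (1+r)^−10] / r = $404,725.15

$404,725.15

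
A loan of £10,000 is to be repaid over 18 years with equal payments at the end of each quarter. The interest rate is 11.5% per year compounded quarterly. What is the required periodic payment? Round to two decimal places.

£330.43

Level ordinary annuity; solve PV = PMT × [(1 − (1+r)^−n)/r] for PMT.
Periodic rate r = 0.115/4 per quarter; n is counted in quarters.
With n = 72: PMT = 10,000 / ([(1 − (1+r)^−n)/r]) = £330.43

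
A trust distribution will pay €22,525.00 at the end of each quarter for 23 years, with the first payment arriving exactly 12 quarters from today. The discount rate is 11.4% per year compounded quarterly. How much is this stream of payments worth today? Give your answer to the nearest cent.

Ordinary annuity of 92 payments, first payment at period 12.
Periodic rate r = 0.114/4 per quarter; n is counted in quarters.
The ordinary-annuity PV formula values the stream one period before the first payment (period 11); discount that back 11 periods:
PV₀ = 22,525 × [1 − (1+r)^−92] / r × (1+r)^−11 = €536,463.47

€536,463.47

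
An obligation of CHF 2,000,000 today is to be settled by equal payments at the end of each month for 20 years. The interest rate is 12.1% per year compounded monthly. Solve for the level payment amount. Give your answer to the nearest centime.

CHF 22,161.31

Level ordinary annuity; solve PV = PMT × [(1 − (1+r)^−n)/r] for PMT.
Periodic rate r = 0.121/12 per month; n is counted in months.
With n = 240: PMT = 2,000,000 / ([(1 − (1+r)^−n)/r]) = CHF 22,161.31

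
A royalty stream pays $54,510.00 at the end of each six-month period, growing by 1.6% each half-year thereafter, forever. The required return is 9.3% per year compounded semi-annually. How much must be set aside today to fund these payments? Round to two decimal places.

$1,787,213.11

Periodic rate r = 0.093/2 per half-year.
Growing perpetuity (Gordon): PV = PMT₁ / (r − g) = 54,510 / (r − 0.016) = $1,787,213.11.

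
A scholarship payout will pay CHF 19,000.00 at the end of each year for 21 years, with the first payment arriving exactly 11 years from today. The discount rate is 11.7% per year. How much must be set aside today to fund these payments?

CHF 48,448.44

Ordinary annuity of 21 payments, first payment at period 11.
Periodic rate r = 0.117 per year.
The ordinary-annuity PV formula values the stream one period before the first payment (period 10); discount that back 10 periods:
PV₀ = 19,000 × [1 − (1+r)^−21] / r × (1+r)^−10 = CHF 48,448.44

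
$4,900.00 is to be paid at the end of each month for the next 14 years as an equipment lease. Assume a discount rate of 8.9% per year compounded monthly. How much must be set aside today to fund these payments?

This is an ordinary annuity: 168 payments of $4,900.00 at the end of each month.
Periodic rate r = 0.089/12 per month; n is counted in months.
PV = PMT × [(1 − (1+r)^−n)/r] = 4,900 × [1 − (1+r)^−168] / r = $469,753.37

$469,753.37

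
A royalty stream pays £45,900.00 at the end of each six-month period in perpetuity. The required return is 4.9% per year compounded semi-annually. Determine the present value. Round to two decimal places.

£1,873,469.39

Periodic rate r = 0.049/2 per half-year.
Level perpetuity: PV = PMT / r = 45,900 / (0.049/2) = £1,873,469.39.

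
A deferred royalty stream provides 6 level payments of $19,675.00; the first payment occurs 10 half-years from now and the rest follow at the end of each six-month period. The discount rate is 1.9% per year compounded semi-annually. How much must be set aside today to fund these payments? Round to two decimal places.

Ordinary annuity of 6 payments, first payment at period 10.
Periodic rate r = 0.019/2 per half-year; n is counted in half-years.
The ordinary-annuity PV formula values the stream one period before the first payment (period 9); discount that back 9 periods:
PV₀ = 19,675 × [1 − (1+r)^−6] / r × (1+r)^−9 = $104,904.37

$104,904.37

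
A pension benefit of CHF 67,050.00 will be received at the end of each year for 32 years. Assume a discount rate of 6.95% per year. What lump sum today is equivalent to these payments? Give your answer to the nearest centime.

This is an ordinary annuity: 32 payments of CHF 67,050.00 at the end of each year.
Periodic rate r = 0.0695 per year.
PV = PMT × [(1 − (1+r)^−n)/r] = 67,050 × [1 − (1+r)^−32] / r = CHF 852,383.80

CHF 852,383.80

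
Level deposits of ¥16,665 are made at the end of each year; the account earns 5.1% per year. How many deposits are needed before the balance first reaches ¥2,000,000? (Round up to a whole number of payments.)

Periodic rate r = 0.051 per year.
Ordinary annuity FV: 2,000,000 = 16,665 × [((1+r)^n − 1)/r].
(1+r)^n = 1 + 2,000,000 × r / 16,665, so n = ln(1 + 2,000,000·r/16,665) / ln(1+r) = 39.46.
Round up to a whole number of payments: n = 40.

40 payments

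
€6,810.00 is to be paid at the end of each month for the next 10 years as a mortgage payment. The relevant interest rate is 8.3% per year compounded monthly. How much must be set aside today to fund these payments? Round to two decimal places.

This is an ordinary annuity: 120 payments of €6,810.00 at the end of each month.
Periodic rate r = 0.083/12 per month; n is counted in months.
PV = PMT × [(1 − (1+r)^−n)/r] = 6,810 × [1 − (1+r)^−120] / r = €554,025.20

€554,025.20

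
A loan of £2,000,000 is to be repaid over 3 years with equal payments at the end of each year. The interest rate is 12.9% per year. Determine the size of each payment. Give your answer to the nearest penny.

£845,606.04

Level ordinary annuity; solve PV = PMT × [(1 − (1+r)^−n)/r] for PMT.
Periodic rate r = 0.129 per year.
With n = 3: PMT = 2,000,000 / ([(1 − (1+r)^−n)/r]) = £845,606.04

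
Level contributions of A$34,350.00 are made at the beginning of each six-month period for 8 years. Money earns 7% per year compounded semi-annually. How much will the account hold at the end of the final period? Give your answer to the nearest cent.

This is an annuity due: 16 deposits of A$34,350.00 at the beginning of each six-month period.
Periodic rate r = 0.07/2 per half-year; n is counted in half-years.
FV = PMT × [((1+r)^n − 1)/r] × (1+r) = 34,350 × [(1+r)^16 − 1] / r × (1+r) = A$745,567.29

A$745,567.29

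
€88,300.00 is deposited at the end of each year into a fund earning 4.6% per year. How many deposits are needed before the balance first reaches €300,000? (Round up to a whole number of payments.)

Periodic rate r = 0.046 per year.
Ordinary annuity FV: 300,000 = 88,300 × [((1+r)^n − 1)/r].
(1+r)^n = 1 + 300,000 × r / 88,300, so n = ln(1 + 300,000·r/88,300) / ln(1+r) = 3.23.
Round up to a whole number of payments: n = 4.

4 payments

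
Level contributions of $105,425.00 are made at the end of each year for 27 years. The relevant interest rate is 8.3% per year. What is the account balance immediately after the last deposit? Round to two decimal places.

This is an ordinary annuity: 27 deposits of $105,425.00 at the end of each year.
Periodic rate r = 0.083 per year.
FV = PMT × [((1+r)^n − 1)/r] = 105,425 × [(1+r)^27 − 1] / r = $9,665,198.45

$9,665,198.45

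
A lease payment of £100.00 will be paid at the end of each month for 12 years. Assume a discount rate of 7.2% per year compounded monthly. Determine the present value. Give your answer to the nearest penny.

£9,623.96

This is an ordinary annuity: 144 payments of £100.00 at the end of each month.
Periodic rate r = 0.072/12 per month; n is counted in months.
PV = PMT × [(1 − (1+r)^−n)/r] = 100 × [1 − (1+r)^−144] / r = £9,623.96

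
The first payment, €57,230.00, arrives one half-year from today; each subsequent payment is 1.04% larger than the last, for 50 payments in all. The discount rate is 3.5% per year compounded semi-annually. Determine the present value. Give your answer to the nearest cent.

€2,381,046.70

Periodic rate r = 0.035/2 per half-year; n is counted in half-years.
Growing ordinary annuity: PV = PMT₁ × [1 − ((1+g)/(1+r))^n] / (r − g) = 57,230 × [1 − ((1+0.0104)/(1+r))^50] / (r − 0.0104) = €2,381,046.70.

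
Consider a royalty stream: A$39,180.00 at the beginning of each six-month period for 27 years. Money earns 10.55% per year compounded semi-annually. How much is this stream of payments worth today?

A$733,220.43

This is an annuity due: 54 payments of A$39,180.00 at the beginning of each six-month period.
Periodic rate r = 0.1055/2 per half-year; n is counted in half-years.
PV = PMT × [(1 − (1+r)^−n)/r] × (1+r) = 39,180 × [1 − (1+r)^−54] / r × (1+r) = A$733,220.43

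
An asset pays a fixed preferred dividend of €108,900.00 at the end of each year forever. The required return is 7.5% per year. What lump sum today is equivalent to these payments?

€1,452,000.00

Periodic rate r = 0.075 per year.
Level perpetuity: PV = PMT / r = 108,900 / (0.075) = €1,452,000.00.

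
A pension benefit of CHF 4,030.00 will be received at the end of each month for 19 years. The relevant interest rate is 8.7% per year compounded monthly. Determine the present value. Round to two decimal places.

CHF 448,792.00

This is an ordinary annuity: 228 payments of CHF 4,030.00 at the end of each month.
Periodic rate r = 0.087/12 per month; n is counted in months.
PV = PMT × [(1 − (1+r)^−n)/r] = 4,030 × [1 − (1+r)^−228] / r = CHF 448,792.00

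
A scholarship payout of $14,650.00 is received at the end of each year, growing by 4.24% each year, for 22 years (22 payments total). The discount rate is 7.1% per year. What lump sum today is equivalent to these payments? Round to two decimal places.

$229,840.75

Periodic rate r = 0.071 per year.
Growing ordinary annuity: PV = PMT₁ × [1 − ((1+g)/(1+r))^n] / (r − g) = 14,650 × [1 − ((1+0.0424)/(1+r))^22] / (r − 0.0424) = $229,840.75.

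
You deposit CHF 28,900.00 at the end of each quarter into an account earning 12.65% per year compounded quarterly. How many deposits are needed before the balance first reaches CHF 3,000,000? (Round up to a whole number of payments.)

Periodic rate r = 0.1265/4 per quarter; n is counted in quarters.
Ordinary annuity FV: 3,000,000 = 28,900 × [((1+r)^n − 1)/r].
(1+r)^n = 1 + 3,000,000 × r / 28,900, so n = ln(1 + 3,000,000·r/28,900) / ln(1+r) = 46.72.
Round up to a whole number of payments: n = 47.

47 payments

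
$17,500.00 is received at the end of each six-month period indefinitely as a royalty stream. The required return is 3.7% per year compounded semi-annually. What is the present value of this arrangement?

Periodic rate r = 0.037/2 per half-year.
Level perpetuity: PV = PMT / r = 17,500 / (0.037/2) = $945,945.95.

$945,945.95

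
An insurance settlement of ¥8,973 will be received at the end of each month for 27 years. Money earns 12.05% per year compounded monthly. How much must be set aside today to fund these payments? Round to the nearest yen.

¥858,485

This is an ordinary annuity: 324 payments of ¥8,973 at the end of each month.
Periodic rate r = 0.1205/12 per month; n is counted in months.
PV = PMT × [(1 − (1+r)^−n)/r] = 8,973 × [1 − (1+r)^−324] / r = ¥858,485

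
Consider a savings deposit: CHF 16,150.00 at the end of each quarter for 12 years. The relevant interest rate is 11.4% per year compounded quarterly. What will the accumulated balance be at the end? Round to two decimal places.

This is an ordinary annuity: 48 deposits of CHF 16,150.00 at the end of each quarter.
Periodic rate r = 0.114/4 per quarter; n is counted in quarters.
FV = PMT × [((1+r)^n − 1)/r] = 16,150 × [(1+r)^48 − 1] / r = CHF 1,616,736.20

CHF 1,616,736.20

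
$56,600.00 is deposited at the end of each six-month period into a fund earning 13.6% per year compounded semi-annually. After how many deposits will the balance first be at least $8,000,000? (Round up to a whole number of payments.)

36 payments

Periodic rate r = 0.136/2 per half-year; n is counted in half-years.
Ordinary annuity FV: 8,000,000 = 56,600 × [((1+r)^n − 1)/r].
(1+r)^n = 1 + 8,000,000 × r / 56,600, so n = ln(1 + 8,000,000·r/56,600) / ln(1+r) = 35.90.
Round up to a whole number of payments: n = 36.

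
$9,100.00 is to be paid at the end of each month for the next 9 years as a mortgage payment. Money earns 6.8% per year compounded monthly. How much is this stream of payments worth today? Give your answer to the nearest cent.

This is an ordinary annuity: 108 payments of $9,100.00 at the end of each month.
Periodic rate r = 0.068/12 per month; n is counted in months.
PV = PMT × [(1 − (1+r)^−n)/r] = 9,100 × [1 − (1+r)^−108] / r = $733,562.54

$733,562.54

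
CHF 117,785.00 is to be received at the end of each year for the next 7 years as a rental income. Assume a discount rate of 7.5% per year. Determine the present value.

CHF 623,860.19

This is an ordinary annuity: 7 payments of CHF 117,785.00 at the end of each year.
Periodic rate r = 0.075 per year.
PV = PMT × [(1 − (1+r)^−n)/r] = 117,785 × [1 − (1+r)^−7] / r = CHF 623,860.19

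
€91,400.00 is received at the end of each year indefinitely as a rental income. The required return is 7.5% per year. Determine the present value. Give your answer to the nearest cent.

Periodic rate r = 0.075 per year.
Level perpetuity: PV = PMT / r = 91,400 / (0.075) = €1,218,666.67.

€1,218,666.67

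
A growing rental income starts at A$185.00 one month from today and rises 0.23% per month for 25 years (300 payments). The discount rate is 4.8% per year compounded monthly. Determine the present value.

A$43,370.75

Periodic rate r = 0.048/12 per month; n is counted in months.
Growing ordinary annuity: PV = PMT₁ × [1 − ((1+g)/(1+r))^n] / (r − g) = 185 × [1 − ((1+0.0023)/(1+r))^300] / (r − 0.0023) = A$43,370.75.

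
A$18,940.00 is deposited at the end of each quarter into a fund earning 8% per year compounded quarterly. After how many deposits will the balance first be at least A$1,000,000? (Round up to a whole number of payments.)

37 payments

Periodic rate r = 0.08/4 per quarter; n is counted in quarters.
Ordinary annuity FV: 1,000,000 = 18,940 × [((1+r)^n − 1)/r].
(1+r)^n = 1 + 1,000,000 × r / 18,940, so n = ln(1 + 1,000,000·r/18,940) / ln(1+r) = 36.40.
Round up to a whole number of payments: n = 37.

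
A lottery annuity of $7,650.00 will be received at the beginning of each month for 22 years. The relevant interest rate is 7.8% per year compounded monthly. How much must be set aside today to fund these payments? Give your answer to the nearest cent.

$970,420.09

This is an annuity due: 264 payments of $7,650.00 at the beginning of each month.
Periodic rate r = 0.078/12 per month; n is counted in months.
PV = PMT × [(1 − (1+r)^−n)/r] × (1+r) = 7,650 × [1 − (1+r)^−264] / r × (1+r) = $970,420.09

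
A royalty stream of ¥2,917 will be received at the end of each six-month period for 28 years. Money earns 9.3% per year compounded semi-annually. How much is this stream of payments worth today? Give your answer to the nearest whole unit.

This is an ordinary annuity: 56 payments of ¥2,917 at the end of each six-month period.
Periodic rate r = 0.093/2 per half-year; n is counted in half-years.
PV = PMT × [(1 − (1+r)^−n)/r] = 2,917 × [1 − (1+r)^−56] / r = ¥57,810

¥57,810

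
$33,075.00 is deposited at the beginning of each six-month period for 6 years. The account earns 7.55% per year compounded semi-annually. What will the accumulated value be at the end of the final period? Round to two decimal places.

$509,132.82

This is an annuity due: 12 deposits of $33,075.00 at the beginning of each six-month period.
Periodic rate r = 0.0755/2 per half-year; n is counted in half-years.
FV = PMT × [((1+r)^n − 1)/r] × (1+r) = 33,075 × [(1+r)^12 − 1] / r × (1+r) = $509,132.82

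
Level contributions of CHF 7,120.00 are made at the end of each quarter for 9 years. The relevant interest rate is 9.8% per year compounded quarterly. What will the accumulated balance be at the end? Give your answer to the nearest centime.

CHF 404,003.41

This is an ordinary annuity: 36 deposits of CHF 7,120.00 at the end of each quarter.
Periodic rate r = 0.098/4 per quarter; n is counted in quarters.
FV = PMT × [((1+r)^n − 1)/r] = 7,120 × [(1+r)^36 − 1] / r = CHF 404,003.41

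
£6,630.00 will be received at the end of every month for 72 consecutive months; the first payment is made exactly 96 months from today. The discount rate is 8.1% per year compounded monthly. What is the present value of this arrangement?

Ordinary annuity of 72 payments, first payment at period 96.
Periodic rate r = 0.081/12 per month; n is counted in months.
The ordinary-annuity PV formula values the stream one period before the first payment (period 95); discount that back 95 periods:
PV₀ = 6,630 × [1 − (1+r)^−72] / r × (1+r)^−95 = £199,015.52

£199,015.52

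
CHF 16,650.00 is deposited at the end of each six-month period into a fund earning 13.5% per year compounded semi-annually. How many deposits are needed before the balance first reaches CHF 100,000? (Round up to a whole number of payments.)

Periodic rate r = 0.135/2 per half-year; n is counted in half-years.
Ordinary annuity FV: 100,000 = 16,650 × [((1+r)^n − 1)/r].
(1+r)^n = 1 + 100,000 × r / 16,650, so n = ln(1 + 100,000·r/16,650) / ln(1+r) = 5.21.
Round up to a whole number of payments: n = 6.

6 payments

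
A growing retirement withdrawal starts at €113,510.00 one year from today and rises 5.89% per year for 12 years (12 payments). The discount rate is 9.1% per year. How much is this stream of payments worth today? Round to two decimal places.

€1,065,030.57

Periodic rate r = 0.091 per year.
Growing ordinary annuity: PV = PMT₁ × [1 − ((1+g)/(1+r))^n] / (r − g) = 113,510 × [1 − ((1+0.0589)/(1+r))^12] / (r − 0.0589) = €1,065,030.57.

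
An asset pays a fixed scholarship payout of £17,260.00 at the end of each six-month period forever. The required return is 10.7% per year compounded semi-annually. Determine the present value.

Periodic rate r = 0.107/2 per half-year.
Level perpetuity: PV = PMT / r = 17,260 / (0.107/2) = £322,616.82.

£322,616.82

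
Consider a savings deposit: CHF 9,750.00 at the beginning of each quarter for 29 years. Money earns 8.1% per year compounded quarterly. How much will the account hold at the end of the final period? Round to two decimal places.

This is an annuity due: 116 deposits of CHF 9,750.00 at the beginning of each quarter.
Periodic rate r = 0.081/4 per quarter; n is counted in quarters.
FV = PMT × [((1+r)^n − 1)/r] × (1+r) = 9,750 × [(1+r)^116 − 1] / r × (1+r) = CHF 4,535,112.32

CHF 4,535,112.32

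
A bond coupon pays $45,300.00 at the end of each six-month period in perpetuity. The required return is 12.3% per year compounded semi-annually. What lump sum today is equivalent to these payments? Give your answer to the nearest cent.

$736,585.37

Periodic rate r = 0.123/2 per half-year.
Level perpetuity: PV = PMT / r = 45,300 / (0.123/2) = $736,585.37.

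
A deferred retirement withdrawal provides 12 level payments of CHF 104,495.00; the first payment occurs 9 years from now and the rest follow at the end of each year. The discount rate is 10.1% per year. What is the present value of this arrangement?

Ordinary annuity of 12 payments, first payment at period 9.
Periodic rate r = 0.101 per year.
The ordinary-annuity PV formula values the stream one period before the first payment (period 8); discount that back 8 periods:
PV₀ = 104,495 × [1 − (1+r)^−12] / r × (1+r)^−8 = CHF 328,136.85

CHF 328,136.85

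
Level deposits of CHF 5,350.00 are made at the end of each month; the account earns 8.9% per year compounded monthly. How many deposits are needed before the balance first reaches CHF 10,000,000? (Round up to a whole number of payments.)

366 payments

Periodic rate r = 0.089/12 per month; n is counted in months.
Ordinary annuity FV: 10,000,000 = 5,350 × [((1+r)^n − 1)/r].
(1+r)^n = 1 + 10,000,000 × r / 5,350, so n = ln(1 + 10,000,000·r/5,350) / ln(1+r) = 365.24.
Round up to a whole number of payments: n = 366.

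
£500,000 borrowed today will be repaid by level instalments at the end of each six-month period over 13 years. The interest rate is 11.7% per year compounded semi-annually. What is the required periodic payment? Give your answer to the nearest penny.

£37,891.25

Level ordinary annuity; solve PV = PMT × [(1 − (1+r)^−n)/r] for PMT.
Periodic rate r = 0.117/2 per half-year; n is counted in half-years.
With n = 26: PMT = 500,000 / ([(1 − (1+r)^−n)/r]) = £37,891.25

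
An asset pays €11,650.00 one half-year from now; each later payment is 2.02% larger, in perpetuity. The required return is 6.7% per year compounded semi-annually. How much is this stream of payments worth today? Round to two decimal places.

€875,939.85

Periodic rate r = 0.067/2 per half-year.
Growing perpetuity (Gordon): PV = PMT₁ / (r − g) = 11,650 / (r − 0.0202) = €875,939.85.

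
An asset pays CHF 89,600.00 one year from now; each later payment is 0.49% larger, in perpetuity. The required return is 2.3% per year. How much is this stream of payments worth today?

CHF 4,950,276.24

Periodic rate r = 0.023 per year.
Growing perpetuity (Gordon): PV = PMT₁ / (r − g) = 89,600 / (r − 0.0049) = CHF 4,950,276.24.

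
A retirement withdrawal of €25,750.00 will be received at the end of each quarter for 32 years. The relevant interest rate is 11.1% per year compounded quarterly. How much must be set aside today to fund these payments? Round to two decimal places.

This is an ordinary annuity: 128 payments of €25,750.00 at the end of each quarter.
Periodic rate r = 0.111/4 per quarter; n is counted in quarters.
PV = PMT × [(1 − (1+r)^−n)/r] = 25,750 × [1 − (1+r)^−128] / r = €900,007.88

€900,007.88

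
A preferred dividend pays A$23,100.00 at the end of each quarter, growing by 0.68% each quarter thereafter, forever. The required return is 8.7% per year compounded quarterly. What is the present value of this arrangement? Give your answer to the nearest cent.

Periodic rate r = 0.087/4 per quarter.
Growing perpetuity (Gordon): PV = PMT₁ / (r − g) = 23,100 / (r − 0.0068) = A$1,545,150.50.

A$1,545,150.50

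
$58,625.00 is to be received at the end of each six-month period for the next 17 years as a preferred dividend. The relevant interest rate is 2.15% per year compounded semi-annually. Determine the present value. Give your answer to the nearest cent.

$1,662,199.37

This is an ordinary annuity: 34 payments of $58,625.00 at the end of each six-month period.
Periodic rate r = 0.0215/2 per half-year; n is counted in half-years.
PV = PMT × [(1 − (1+r)^−n)/r] = 58,625 × [1 − (1+r)^−34] / r = $1,662,199.37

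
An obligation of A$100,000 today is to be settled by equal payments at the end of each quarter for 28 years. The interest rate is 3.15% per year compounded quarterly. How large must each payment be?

A$1,347.04

Level ordinary annuity; solve PV = PMT × [(1 − (1+r)^−n)/r] for PMT.
Periodic rate r = 0.0315/4 per quarter; n is counted in quarters.
With n = 112: PMT = 100,000 / ([(1 − (1+r)^−n)/r]) = A$1,347.04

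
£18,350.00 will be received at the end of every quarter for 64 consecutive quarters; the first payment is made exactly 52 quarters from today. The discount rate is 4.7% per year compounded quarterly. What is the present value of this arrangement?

£453,176.90

Ordinary annuity of 64 payments, first payment at period 52.
Periodic rate r = 0.047/4 per quarter; n is counted in quarters.
The ordinary-annuity PV formula values the stream one period before the first payment (period 51); discount that back 51 periods:
PV₀ = 18,350 × [1 − (1+r)^−64] / r × (1+r)^−51 = £453,176.90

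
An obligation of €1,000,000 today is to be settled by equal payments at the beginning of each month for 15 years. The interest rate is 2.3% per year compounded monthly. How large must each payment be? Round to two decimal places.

€6,561.58

Level annuity due; solve PV = PMT × [(1 − (1+r)^−n)/r] × (1+r) for PMT.
Periodic rate r = 0.023/12 per month; n is counted in months.
With n = 180: PMT = 1,000,000 / ([(1 − (1+r)^−n)/r] × (1+r)) = €6,561.58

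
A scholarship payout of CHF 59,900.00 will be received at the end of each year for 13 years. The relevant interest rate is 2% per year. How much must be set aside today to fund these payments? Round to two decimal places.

This is an ordinary annuity: 13 payments of CHF 59,900.00 at the end of each year.
Periodic rate r = 0.02 per year.
PV = PMT × [(1 − (1+r)^−n)/r] = 59,900 × [1 − (1+r)^−13] / r = CHF 679,767.59

CHF 679,767.59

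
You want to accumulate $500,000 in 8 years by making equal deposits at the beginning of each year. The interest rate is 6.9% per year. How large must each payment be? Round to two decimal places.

Level annuity due; solve FV = PMT × [((1+r)^n − 1)/r] × (1+r) for PMT.
Periodic rate r = 0.069 per year.
With n = 8: PMT = 500,000 / ([((1+r)^n − 1)/r] × (1+r)) = $45,752.74

$45,752.74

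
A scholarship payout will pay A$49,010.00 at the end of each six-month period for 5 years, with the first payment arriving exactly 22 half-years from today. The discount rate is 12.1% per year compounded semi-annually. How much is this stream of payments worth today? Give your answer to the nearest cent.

Ordinary annuity of 10 payments, first payment at period 22.
Periodic rate r = 0.121/2 per half-year; n is counted in half-years.
The ordinary-annuity PV formula values the stream one period before the first payment (period 21); discount that back 21 periods:
PV₀ = 49,010 × [1 − (1+r)^−10] / r × (1+r)^−21 = A$104,813.05

A$104,813.05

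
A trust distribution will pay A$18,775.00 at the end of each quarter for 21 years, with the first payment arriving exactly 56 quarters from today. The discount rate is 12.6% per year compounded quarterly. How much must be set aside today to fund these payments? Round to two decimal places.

A$100,259.21

Ordinary annuity of 84 payments, first payment at period 56.
Periodic rate r = 0.126/4 per quarter; n is counted in quarters.
The ordinary-annuity PV formula values the stream one period before the first payment (period 55); discount that back 55 periods:
PV₀ = 18,775 × [1 − (1+r)^−84] / r × (1+r)^−55 = A$100,259.21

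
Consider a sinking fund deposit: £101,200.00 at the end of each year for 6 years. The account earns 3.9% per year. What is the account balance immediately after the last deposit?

This is an ordinary annuity: 6 deposits of £101,200.00 at the end of each year.
Periodic rate r = 0.039 per year.
FV = PMT × [((1+r)^n − 1)/r] = 101,200 × [(1+r)^6 − 1] / r = £669,571.96

£669,571.96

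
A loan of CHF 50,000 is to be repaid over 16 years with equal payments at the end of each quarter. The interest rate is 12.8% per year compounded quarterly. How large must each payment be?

Level ordinary annuity; solve PV = PMT × [(1 − (1+r)^−n)/r] for PMT.
Periodic rate r = 0.128/4 per quarter; n is counted in quarters.
With n = 64: PMT = 50,000 / ([(1 − (1+r)^−n)/r]) = CHF 1,845.87

CHF 1,845.87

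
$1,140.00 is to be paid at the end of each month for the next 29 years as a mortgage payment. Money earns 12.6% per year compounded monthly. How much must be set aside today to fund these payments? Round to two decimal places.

$105,706.74

This is an ordinary annuity: 348 payments of $1,140.00 at the end of each month.
Periodic rate r = 0.126/12 per month; n is counted in months.
PV = PMT × [(1 − (1+r)^−n)/r] = 1,140 × [1 − (1+r)^−348] / r = $105,706.74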